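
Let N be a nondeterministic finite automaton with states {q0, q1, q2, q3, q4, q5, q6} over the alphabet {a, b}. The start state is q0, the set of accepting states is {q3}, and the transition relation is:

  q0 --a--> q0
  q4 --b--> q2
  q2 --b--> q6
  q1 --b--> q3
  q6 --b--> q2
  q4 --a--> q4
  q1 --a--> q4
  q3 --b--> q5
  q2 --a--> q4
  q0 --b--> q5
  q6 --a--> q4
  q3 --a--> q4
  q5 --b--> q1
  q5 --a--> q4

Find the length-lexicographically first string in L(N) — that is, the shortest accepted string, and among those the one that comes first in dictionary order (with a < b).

bbb

A breadth-first search from q0 reaches an accepting state first via the path q0 → q5 → q1 → q3 on input bbb.
No string of length < 3 is accepted (BFS exhausts all shorter strings without reaching an accepting state), and bbb is the lexicographically least accepting string of length 3.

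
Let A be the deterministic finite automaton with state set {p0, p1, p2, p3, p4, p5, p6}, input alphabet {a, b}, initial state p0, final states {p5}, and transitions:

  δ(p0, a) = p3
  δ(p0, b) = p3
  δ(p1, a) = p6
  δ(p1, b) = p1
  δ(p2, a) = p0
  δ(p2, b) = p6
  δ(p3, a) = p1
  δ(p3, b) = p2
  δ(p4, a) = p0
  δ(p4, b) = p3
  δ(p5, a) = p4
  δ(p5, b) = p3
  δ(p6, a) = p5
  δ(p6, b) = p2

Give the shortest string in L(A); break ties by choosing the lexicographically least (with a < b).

A breadth-first search from p0 reaches an accepting state first via the path p0 → p3 → p1 → p6 → p5 on input aaaa.
No string of length < 4 is accepted (BFS exhausts all shorter strings without reaching an accepting state), and aaaa is the lexicographically least accepting string of length 4.

aaaa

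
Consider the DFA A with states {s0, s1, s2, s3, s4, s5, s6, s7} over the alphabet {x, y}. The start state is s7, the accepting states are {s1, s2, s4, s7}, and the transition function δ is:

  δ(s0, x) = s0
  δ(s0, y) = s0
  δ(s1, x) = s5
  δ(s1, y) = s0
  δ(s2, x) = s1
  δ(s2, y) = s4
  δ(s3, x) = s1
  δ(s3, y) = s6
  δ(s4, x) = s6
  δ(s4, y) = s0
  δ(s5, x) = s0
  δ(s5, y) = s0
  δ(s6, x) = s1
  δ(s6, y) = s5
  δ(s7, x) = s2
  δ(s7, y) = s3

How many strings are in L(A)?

The useful subgraph on states {s1, s2, s3, s4, s6, s7} is acyclic, so L(A) is finite; the longest accepting path visits 5 useful states, giving maximum string length 4.
Counting accepting paths from s7 by length: 1 of length 0, 1 of length 1, 3 of length 2, 1 of length 3, 1 of length 4. Total 7.

7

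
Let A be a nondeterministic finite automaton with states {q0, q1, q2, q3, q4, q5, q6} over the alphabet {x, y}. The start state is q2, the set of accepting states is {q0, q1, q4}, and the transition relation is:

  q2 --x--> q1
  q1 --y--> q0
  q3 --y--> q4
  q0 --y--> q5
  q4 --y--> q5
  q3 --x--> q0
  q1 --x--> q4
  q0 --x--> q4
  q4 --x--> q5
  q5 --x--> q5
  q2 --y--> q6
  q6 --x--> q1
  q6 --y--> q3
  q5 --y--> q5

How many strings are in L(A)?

11

The useful subgraph on states {q0, q1, q2, q3, q4, q6} is acyclic, so L(A) is finite; the longest accepting path visits 5 useful states, giving maximum string length 4.
Counting accepting paths from q2 by length: 1 of length 1, 3 of length 2, 5 of length 3, 2 of length 4. Total 11.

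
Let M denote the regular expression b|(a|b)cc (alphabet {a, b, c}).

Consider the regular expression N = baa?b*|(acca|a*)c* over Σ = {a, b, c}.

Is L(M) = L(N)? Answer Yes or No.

No

The string b is accepted by M but rejected by N.
So L(M) ≠ L(N).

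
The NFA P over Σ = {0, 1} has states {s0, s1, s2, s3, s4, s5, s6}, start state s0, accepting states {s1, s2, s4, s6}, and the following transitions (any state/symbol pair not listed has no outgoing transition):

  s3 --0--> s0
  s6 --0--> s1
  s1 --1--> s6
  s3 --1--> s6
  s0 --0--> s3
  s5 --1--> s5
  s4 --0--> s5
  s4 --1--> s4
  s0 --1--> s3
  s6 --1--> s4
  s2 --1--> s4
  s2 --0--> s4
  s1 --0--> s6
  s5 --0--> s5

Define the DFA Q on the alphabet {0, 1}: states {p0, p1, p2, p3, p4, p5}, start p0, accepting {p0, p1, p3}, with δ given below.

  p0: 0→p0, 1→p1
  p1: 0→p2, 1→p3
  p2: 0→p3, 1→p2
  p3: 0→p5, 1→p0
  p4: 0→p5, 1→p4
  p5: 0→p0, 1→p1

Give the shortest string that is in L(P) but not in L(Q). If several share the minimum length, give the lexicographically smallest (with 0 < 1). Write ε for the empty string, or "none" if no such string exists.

The string 010 is accepted by P but not by Q.
No shorter string lies in the difference, and 010 is the lexicographically first length-3 string in L(P) \ L(Q).

010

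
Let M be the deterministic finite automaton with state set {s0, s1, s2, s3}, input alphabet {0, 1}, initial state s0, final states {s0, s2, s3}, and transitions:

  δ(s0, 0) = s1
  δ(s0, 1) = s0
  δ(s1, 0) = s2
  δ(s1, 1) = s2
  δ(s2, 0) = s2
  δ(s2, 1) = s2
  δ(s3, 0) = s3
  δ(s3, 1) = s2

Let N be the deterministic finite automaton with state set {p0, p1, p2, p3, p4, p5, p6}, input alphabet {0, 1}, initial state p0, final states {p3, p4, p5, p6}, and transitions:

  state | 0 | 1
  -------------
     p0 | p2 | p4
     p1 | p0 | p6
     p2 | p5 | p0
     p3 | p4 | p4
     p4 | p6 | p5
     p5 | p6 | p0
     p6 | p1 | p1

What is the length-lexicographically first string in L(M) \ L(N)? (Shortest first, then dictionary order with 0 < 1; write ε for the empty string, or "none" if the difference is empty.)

The empty string ε is accepted by M but not by N.
Since ε is the unique shortest string, it is the required witness.

ε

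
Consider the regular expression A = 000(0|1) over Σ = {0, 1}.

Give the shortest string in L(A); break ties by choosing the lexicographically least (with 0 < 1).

By inspection of the expression, no string of length less than 4 matches, and 0000 is the lexicographically first match of length 4.

0000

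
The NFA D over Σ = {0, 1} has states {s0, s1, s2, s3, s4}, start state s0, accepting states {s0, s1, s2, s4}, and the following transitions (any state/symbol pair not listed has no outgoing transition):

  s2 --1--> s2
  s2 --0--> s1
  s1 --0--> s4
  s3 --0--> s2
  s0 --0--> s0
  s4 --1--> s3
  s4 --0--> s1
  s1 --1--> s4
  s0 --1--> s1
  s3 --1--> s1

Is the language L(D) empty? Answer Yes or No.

The empty string ε is accepted: the run s0 ends in the accepting state s0.
Since at least one string is accepted, L(D) is not empty.

No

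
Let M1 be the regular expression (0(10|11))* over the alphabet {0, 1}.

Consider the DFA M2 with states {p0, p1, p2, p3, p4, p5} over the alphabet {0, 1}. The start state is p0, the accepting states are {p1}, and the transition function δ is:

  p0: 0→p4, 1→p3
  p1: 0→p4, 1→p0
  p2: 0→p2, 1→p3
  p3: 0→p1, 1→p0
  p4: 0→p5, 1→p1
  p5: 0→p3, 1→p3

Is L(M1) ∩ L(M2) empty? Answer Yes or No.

No

The string 010010 is accepted by both M1 and M2.
Hence L(M1) ∩ L(M2) ≠ ∅.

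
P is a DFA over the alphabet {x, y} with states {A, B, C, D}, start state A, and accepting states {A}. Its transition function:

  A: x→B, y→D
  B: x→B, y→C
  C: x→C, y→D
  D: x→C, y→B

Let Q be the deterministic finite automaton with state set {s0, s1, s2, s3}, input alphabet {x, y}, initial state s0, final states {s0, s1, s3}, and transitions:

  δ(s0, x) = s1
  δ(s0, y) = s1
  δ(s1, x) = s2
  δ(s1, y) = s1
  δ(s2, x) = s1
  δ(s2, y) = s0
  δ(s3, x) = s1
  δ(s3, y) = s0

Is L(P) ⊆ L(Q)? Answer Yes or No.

Exploring the product automaton P × Q from the start pair (A, s0), following both machines on each input symbol, reaches 8 state pairs: (A, s0), (B, s1), (D, s1), (B, s2), (C, s1), (C, s2), (C, s0), (D, s0).
P accepts in {A} and Q accepts in {s0, s1, s3}. The reachable pairs whose P-component is accepting are (A, s0); in each of them the Q-component is accepting too, so the product for L(P) \ L(Q) (P-component accepting, Q-component rejecting) has no reachable accepting pair and the difference is empty.
Hence every string in L(P) is also in L(Q).

Yes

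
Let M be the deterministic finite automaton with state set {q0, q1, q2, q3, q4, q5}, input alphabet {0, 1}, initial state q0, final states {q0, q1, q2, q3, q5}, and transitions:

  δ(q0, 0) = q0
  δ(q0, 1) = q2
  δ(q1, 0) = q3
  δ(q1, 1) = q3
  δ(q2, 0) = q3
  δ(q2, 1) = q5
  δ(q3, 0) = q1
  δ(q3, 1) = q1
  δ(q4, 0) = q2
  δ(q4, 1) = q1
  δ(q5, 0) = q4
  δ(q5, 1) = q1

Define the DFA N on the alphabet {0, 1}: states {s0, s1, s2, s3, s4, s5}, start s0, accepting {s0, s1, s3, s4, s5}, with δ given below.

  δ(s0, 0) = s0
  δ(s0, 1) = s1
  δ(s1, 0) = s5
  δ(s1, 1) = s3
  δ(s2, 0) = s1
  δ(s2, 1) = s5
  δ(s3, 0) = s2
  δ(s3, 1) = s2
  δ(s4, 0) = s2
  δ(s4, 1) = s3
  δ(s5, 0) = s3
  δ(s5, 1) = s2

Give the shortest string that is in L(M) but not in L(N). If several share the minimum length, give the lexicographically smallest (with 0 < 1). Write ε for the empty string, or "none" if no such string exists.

The string 101 is accepted by M but not by N.
No shorter string lies in the difference, and 101 is the lexicographically first length-3 string in L(M) \ L(N).

101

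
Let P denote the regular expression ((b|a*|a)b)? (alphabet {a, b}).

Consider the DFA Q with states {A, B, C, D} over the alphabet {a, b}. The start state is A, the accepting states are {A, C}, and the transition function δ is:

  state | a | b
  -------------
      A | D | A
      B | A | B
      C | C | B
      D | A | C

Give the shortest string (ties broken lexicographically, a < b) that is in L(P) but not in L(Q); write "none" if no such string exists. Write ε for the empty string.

Converting the expression P to a DFA (subset construction, then merging equivalent states) gives the minimal DFA with states {p0, p1, p2, p3, p4}, start state p0, accepting states {p0, p2, p3} and transitions p0: a→p1, b→p2; p1: a→p1, b→p3; p2: a→p4, b→p3; p3: a→p4, b→p4; p4: a→p4, b→p4.
Exploring the product automaton P × Q from the start pair (p0, A), following both machines on each input symbol, reaches 10 state pairs: (p0, A), (p1, D), (p2, A), (p1, A), (p3, C), (p4, D), (p3, A), (p4, C), (p4, B), (p4, A).
P accepts in {p0, p2, p3} and Q accepts in {A, C}. The reachable pairs whose P-component is accepting are (p0, A), (p2, A), (p3, C), (p3, A); in each of them the Q-component is accepting too, so the product for L(P) \ L(Q) (P-component accepting, Q-component rejecting) has no reachable accepting pair and the difference is empty.
So every string accepted by P is also accepted by Q: L(P) \ L(Q) = ∅ and there is no such string.

none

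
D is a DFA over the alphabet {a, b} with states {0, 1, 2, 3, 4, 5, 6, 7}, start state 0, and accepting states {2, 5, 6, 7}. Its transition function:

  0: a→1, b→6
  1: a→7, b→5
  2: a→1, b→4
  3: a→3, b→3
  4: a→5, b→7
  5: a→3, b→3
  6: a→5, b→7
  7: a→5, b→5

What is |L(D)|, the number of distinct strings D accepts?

The useful subgraph on states {0, 1, 5, 6, 7} is acyclic, so L(D) is finite; the longest accepting path visits 4 useful states, giving maximum string length 3.
Counting accepting paths from 0 by length: 1 of length 1, 4 of length 2, 4 of length 3. Total 9.

9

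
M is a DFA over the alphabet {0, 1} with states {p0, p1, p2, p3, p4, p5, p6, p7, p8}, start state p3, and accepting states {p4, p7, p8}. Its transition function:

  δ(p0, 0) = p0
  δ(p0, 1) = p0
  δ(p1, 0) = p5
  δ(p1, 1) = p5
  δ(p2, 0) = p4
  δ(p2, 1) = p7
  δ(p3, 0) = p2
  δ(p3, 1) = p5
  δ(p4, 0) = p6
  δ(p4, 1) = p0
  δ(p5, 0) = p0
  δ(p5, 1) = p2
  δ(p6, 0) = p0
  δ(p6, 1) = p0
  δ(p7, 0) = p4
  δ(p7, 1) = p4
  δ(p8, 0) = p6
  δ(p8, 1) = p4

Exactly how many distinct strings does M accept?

8

The useful subgraph on states {p2, p3, p4, p5, p7} is acyclic, so L(M) is finite; the longest accepting path visits 5 useful states, giving maximum string length 4.
Counting accepting paths from p3 by length: 2 of length 2, 4 of length 3, 2 of length 4. Total 8.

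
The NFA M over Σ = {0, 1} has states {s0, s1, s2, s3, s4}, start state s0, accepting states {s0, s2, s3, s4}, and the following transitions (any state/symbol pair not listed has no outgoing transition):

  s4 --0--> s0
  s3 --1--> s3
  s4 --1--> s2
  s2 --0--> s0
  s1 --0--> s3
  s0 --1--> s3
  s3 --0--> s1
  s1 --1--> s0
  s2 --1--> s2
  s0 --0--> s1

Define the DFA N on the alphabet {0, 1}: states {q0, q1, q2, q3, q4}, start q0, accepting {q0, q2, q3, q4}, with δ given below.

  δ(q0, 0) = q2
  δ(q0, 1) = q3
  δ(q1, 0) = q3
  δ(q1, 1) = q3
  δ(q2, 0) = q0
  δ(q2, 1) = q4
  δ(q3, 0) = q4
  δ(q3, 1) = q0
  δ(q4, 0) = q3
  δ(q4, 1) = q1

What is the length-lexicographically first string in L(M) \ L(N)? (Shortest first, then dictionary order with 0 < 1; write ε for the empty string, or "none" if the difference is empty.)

The string 011 is accepted by M but not by N.
No shorter string lies in the difference, and 011 is the lexicographically first length-3 string in L(M) \ L(N).

011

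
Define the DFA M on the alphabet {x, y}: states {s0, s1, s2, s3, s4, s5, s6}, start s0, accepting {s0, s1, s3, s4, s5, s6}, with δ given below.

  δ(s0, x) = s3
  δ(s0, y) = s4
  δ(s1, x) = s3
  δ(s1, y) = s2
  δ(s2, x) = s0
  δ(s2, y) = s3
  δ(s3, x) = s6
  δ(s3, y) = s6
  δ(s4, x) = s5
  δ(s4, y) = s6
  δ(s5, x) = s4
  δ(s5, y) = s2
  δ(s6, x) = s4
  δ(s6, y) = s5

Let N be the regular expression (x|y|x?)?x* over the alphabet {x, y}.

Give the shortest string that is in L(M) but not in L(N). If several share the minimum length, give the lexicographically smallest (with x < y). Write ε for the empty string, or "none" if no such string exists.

The string xy is accepted by M but not by N.
No shorter string lies in the difference, and xy is the lexicographically first length-2 string in L(M) \ L(N).

xy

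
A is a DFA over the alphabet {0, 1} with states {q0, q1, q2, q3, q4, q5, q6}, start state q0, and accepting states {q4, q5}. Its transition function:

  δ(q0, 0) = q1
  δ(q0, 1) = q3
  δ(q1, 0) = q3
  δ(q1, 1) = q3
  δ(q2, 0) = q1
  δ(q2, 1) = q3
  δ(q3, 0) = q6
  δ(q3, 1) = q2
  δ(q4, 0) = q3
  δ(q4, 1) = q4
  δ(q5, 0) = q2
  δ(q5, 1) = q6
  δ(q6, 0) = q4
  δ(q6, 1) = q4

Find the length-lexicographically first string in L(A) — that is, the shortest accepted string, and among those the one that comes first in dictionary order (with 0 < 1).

100

A breadth-first search from q0 reaches an accepting state first via the path q0 → q3 → q6 → q4 on input 100.
No string of length < 3 is accepted (BFS exhausts all shorter strings without reaching an accepting state), and 100 is the lexicographically least accepting string of length 3.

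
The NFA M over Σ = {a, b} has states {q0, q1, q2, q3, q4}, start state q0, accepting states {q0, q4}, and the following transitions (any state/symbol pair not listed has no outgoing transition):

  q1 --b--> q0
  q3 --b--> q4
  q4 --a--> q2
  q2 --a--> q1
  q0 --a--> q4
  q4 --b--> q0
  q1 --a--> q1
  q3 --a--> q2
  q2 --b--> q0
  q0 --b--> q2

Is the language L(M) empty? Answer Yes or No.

No

The empty string ε is accepted: the run q0 ends in the accepting state q0.
Since at least one string is accepted, L(M) is not empty.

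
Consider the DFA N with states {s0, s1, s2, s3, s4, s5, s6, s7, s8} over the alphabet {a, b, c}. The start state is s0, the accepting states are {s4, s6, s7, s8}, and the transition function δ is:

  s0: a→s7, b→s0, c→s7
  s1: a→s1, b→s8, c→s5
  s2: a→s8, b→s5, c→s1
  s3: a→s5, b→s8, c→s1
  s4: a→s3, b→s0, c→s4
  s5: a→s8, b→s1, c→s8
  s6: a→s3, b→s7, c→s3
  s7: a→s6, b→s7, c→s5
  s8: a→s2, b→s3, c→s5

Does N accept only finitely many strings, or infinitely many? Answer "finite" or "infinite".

State s0 is reachable from the start and can reach an accepting state, and it lies on the cycle s0 → s0.
Traversing that cycle any number of times yields accepted strings of unbounded length, so the language is infinite.

infinite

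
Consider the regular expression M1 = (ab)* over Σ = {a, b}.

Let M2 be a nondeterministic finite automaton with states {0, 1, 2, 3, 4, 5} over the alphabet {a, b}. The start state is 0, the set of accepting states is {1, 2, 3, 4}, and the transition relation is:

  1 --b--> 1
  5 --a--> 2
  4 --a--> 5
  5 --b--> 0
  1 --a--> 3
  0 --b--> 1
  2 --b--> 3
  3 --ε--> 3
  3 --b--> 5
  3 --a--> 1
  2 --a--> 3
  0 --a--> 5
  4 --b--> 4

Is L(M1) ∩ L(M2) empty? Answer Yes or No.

Yes

Converting the expression M1 to a DFA (subset construction, then merging equivalent states) gives the minimal DFA with states {r0, r1, r2}, start state r0, accepting states {r0} and transitions r0: a→r1, b→r2; r1: a→r2, b→r0; r2: a→r2, b→r2.
Exploring the product automaton M1 × M2 from the start pair (r0, 0), following both machines on each input symbol, reaches 7 state pairs: (r0, 0), (r1, 5), (r2, 1), (r2, 2), (r2, 3), (r2, 5), (r2, 0).
M1 accepts in {r0} and M2 accepts in {1, 2, 3, 4}; no reachable pair has both components accepting, so no string drives both machines to acceptance simultaneously and L(M1) ∩ L(M2) = ∅.
So no string is accepted by both, and the intersection is empty.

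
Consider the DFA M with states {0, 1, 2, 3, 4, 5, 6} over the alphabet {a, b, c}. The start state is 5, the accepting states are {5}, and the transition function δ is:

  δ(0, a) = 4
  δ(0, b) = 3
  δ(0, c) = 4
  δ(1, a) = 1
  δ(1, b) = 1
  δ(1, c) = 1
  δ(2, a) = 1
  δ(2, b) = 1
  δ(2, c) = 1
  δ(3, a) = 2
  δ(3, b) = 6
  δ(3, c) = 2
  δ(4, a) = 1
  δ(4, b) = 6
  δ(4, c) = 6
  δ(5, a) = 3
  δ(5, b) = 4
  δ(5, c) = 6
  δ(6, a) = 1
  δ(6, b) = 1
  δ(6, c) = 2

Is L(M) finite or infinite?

finite

The useful states (reachable from 5 and able to reach an accepting state) are {5}.
Restricted to these states the transition graph has no cycle, so every accepting path has bounded length and L is finite.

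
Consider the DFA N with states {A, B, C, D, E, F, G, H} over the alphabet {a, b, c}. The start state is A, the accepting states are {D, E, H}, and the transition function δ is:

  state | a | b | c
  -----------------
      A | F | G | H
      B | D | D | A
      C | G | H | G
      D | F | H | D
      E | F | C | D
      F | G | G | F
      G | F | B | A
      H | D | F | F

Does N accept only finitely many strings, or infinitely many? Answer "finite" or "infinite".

State F is reachable from the start and can reach an accepting state, and it lies on the cycle F → F.
Traversing that cycle any number of times yields accepted strings of unbounded length, so the language is infinite.

infinite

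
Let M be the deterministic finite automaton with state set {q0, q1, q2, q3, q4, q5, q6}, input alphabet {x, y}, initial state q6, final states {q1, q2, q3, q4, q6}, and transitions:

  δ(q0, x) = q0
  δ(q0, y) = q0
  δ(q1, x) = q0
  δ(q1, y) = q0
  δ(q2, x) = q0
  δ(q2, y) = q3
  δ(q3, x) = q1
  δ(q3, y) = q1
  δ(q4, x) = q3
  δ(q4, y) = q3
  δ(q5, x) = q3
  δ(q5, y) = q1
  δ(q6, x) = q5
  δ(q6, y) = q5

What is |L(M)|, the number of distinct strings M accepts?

The useful subgraph on states {q1, q3, q5, q6} is acyclic, so L(M) is finite; the longest accepting path visits 4 useful states, giving maximum string length 3.
Counting accepting paths from q6 by length: 1 of length 0, 4 of length 2, 4 of length 3. Total 9.

9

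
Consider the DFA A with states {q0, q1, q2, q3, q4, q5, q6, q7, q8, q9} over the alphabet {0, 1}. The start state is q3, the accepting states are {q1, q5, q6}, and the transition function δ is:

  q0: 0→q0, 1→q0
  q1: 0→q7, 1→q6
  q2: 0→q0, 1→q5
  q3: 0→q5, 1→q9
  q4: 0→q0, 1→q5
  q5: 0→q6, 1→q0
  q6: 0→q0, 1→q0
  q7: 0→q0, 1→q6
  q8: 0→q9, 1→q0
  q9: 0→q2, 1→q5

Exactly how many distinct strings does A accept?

6

The useful subgraph on states {q2, q3, q5, q6, q9} is acyclic, so L(A) is finite; the longest accepting path visits 5 useful states, giving maximum string length 4.
Counting accepting paths from q3 by length: 1 of length 1, 2 of length 2, 2 of length 3, 1 of length 4. Total 6.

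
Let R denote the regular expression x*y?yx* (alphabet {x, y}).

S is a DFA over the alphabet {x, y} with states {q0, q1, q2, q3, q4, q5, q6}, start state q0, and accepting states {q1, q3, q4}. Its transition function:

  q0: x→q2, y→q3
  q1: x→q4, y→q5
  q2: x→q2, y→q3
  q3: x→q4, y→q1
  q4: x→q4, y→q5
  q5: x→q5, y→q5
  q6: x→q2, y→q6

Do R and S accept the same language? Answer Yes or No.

Converting the expression R to a DFA (subset construction, then merging equivalent states) gives the minimal DFA with states {r0, r1, r2, r3}, start state r0, accepting states {r1, r2} and transitions r0: x→r0, y→r1; r1: x→r2, y→r2; r2: x→r2, y→r3; r3: x→r3, y→r3.
Exploring the product automaton R × S from the start pair (r0, q0), following both machines on each input symbol, reaches 6 state pairs: (r0, q0), (r0, q2), (r1, q3), (r2, q4), (r2, q1), (r3, q5).
R accepts in {r1, r2} and S accepts in {q1, q3, q4}. In every reachable pair the two components are either both accepting — (r1, q3), (r2, q4), (r2, q1) — or both non-accepting, so no string is accepted by exactly one of the machines: L(R) \ L(S) and L(S) \ L(R) are both empty.
Hence every string is accepted by R iff it is accepted by S, and the two languages coincide.

Yes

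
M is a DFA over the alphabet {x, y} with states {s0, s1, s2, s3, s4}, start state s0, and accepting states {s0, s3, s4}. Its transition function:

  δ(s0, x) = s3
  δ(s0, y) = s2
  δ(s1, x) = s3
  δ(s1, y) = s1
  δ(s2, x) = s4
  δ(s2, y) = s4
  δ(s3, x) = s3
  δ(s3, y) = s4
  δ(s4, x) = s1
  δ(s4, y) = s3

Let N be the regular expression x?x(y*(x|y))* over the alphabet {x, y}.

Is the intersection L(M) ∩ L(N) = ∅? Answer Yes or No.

The string x is accepted by both M and N.
Hence L(M) ∩ L(N) ≠ ∅.

No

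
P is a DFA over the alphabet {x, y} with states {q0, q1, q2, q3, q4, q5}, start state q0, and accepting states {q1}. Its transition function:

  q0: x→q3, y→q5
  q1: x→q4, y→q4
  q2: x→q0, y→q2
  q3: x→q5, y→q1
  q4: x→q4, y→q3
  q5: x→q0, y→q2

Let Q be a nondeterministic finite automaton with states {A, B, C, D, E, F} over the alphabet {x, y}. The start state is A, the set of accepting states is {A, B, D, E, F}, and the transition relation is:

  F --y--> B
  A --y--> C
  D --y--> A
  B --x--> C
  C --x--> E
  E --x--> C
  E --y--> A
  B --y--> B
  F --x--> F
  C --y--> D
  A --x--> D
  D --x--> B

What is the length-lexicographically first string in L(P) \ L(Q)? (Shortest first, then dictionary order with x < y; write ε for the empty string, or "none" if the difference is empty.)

The string xyxyy is accepted by P but not by Q.
No shorter string lies in the difference, and xyxyy is the lexicographically first length-5 string in L(P) \ L(Q).

xyxyy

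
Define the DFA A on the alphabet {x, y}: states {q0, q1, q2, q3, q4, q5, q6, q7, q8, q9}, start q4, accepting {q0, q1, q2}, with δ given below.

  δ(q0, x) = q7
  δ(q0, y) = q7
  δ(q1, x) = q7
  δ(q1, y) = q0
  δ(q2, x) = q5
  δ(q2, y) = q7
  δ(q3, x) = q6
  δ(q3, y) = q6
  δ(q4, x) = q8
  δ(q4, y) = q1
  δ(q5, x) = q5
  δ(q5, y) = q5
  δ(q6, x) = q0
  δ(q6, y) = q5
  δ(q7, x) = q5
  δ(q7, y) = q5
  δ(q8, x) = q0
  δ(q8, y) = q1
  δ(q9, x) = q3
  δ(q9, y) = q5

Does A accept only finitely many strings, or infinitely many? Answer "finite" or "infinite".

finite

The useful states (reachable from q4 and able to reach an accepting state) are {q0, q1, q4, q8}.
Restricted to these states the transition graph has no cycle, so every accepting path has bounded length and L is finite.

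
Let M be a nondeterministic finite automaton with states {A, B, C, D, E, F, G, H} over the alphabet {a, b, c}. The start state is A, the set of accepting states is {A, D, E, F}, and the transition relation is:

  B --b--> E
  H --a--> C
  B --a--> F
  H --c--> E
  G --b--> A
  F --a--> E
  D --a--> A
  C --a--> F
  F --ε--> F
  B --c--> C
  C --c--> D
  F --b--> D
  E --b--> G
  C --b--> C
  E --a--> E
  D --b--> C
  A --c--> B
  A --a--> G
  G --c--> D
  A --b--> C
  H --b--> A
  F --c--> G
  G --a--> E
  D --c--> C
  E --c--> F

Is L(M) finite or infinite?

infinite

State C is reachable from the start and can reach an accepting state, and it lies on the cycle C → C.
Traversing that cycle any number of times yields accepted strings of unbounded length, so the language is infinite.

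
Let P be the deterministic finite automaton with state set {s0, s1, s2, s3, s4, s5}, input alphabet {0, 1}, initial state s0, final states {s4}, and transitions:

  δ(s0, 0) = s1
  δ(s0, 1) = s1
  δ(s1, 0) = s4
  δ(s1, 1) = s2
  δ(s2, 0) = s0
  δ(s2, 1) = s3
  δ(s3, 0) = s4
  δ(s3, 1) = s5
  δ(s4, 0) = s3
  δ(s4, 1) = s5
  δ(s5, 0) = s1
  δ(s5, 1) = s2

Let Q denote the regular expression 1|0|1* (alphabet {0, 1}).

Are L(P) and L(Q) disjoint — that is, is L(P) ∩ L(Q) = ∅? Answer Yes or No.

Yes

Converting the expression Q to a DFA (subset construction, then merging equivalent states) gives the minimal DFA with states {q0, q1, q2, q3}, start state q0, accepting states {q0, q1, q2} and transitions q0: 0→q1, 1→q2; q1: 0→q3, 1→q3; q2: 0→q3, 1→q2; q3: 0→q3, 1→q3.
Exploring the product automaton P × Q from the start pair (s0, q0), following both machines on each input symbol, reaches 12 state pairs: (s0, q0), (s1, q1), (s1, q2), (s4, q3), (s2, q3), (s2, q2), (s3, q3), (s5, q3), (s0, q3), (s3, q2), (s1, q3), (s5, q2).
P accepts in {s4} and Q accepts in {q0, q1, q2}; no reachable pair has both components accepting, so no string drives both machines to acceptance simultaneously and L(P) ∩ L(Q) = ∅.
So no string is accepted by both, and the intersection is empty.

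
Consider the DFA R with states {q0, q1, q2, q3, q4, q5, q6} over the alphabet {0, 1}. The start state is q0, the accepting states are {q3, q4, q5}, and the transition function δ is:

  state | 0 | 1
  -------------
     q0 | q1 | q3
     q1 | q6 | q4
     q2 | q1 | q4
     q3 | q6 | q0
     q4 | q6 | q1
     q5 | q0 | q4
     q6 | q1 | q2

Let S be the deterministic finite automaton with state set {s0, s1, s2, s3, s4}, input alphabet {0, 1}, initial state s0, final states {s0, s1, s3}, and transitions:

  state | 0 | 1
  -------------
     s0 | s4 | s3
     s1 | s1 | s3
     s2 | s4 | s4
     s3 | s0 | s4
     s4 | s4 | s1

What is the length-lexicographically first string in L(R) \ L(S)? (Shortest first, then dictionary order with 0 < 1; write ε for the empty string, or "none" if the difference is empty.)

0111

The string 0111 is accepted by R but not by S.
No shorter string lies in the difference, and 0111 is the lexicographically first length-4 string in L(R) \ L(S).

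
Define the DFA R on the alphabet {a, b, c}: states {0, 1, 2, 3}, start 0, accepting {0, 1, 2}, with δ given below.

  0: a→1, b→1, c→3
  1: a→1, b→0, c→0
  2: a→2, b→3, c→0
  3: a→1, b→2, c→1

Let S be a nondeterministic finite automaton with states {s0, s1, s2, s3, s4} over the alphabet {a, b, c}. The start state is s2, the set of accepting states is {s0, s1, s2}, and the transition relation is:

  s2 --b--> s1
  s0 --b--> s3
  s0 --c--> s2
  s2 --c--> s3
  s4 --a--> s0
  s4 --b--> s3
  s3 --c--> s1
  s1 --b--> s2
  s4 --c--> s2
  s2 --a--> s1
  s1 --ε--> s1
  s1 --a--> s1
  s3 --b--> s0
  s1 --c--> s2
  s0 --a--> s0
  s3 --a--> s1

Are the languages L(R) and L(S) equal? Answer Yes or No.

Exploring the product automaton R × S from the start pair (0, s2), following both machines on each input symbol, reaches 4 state pairs: (0, s2), (1, s1), (3, s3), (2, s0).
R accepts in {0, 1, 2} and S accepts in {s0, s1, s2}. In every reachable pair the two components are either both accepting — (0, s2), (1, s1), (2, s0) — or both non-accepting, so no string is accepted by exactly one of the machines: L(R) \ L(S) and L(S) \ L(R) are both empty.
Hence every string is accepted by R iff it is accepted by S, and the two languages coincide.

Yes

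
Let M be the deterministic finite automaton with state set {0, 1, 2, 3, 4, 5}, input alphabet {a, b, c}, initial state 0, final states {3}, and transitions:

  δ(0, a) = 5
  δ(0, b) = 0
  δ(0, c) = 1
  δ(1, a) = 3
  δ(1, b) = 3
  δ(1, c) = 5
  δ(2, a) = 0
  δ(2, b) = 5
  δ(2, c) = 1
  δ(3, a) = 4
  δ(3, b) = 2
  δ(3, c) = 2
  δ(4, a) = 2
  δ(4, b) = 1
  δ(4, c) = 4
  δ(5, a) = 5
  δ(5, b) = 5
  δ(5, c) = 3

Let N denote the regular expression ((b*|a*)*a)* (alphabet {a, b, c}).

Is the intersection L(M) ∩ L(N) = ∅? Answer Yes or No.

Converting the expression N to a DFA (subset construction, then merging equivalent states) gives the minimal DFA with states {n0, n1, n2}, start state n0, accepting states {n0} and transitions n0: a→n0, b→n1, c→n2; n1: a→n0, b→n1, c→n2; n2: a→n2, b→n2, c→n2.
Exploring the product automaton M × N from the start pair (0, n0), following both machines on each input symbol, reaches 10 state pairs: (0, n0), (5, n0), (0, n1), (1, n2), (5, n1), (3, n2), (5, n2), (4, n2), (2, n2), (0, n2).
M accepts in {3} and N accepts in {n0}; no reachable pair has both components accepting, so no string drives both machines to acceptance simultaneously and L(M) ∩ L(N) = ∅.
So no string is accepted by both, and the intersection is empty.

Yes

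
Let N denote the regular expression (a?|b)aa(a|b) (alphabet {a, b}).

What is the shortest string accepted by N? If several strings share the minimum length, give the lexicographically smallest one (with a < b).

aaa

By inspection of the expression, no string of length less than 3 matches, and aaa is the lexicographically first match of length 3.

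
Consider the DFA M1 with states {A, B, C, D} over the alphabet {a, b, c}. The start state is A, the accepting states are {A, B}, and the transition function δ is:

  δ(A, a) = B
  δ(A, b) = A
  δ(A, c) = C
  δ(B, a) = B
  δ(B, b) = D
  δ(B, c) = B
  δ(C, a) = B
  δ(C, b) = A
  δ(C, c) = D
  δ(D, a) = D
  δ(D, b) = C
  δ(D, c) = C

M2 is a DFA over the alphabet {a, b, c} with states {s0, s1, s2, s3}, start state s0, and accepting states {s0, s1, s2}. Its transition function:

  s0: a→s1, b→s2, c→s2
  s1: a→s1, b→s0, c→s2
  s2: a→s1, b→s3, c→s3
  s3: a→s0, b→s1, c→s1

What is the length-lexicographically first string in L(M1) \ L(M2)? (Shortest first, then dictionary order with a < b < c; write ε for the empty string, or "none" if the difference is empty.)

bb

The string bb is accepted by M1 but not by M2.
No shorter string lies in the difference, and bb is the lexicographically first length-2 string in L(M1) \ L(M2).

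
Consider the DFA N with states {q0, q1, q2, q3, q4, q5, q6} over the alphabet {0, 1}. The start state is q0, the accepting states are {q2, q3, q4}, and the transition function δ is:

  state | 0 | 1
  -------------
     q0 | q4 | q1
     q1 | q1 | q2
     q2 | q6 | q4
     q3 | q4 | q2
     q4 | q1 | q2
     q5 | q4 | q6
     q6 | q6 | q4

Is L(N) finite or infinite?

State q1 is reachable from the start and can reach an accepting state, and it lies on the cycle q1 → q1.
Traversing that cycle any number of times yields accepted strings of unbounded length, so the language is infinite.

infinite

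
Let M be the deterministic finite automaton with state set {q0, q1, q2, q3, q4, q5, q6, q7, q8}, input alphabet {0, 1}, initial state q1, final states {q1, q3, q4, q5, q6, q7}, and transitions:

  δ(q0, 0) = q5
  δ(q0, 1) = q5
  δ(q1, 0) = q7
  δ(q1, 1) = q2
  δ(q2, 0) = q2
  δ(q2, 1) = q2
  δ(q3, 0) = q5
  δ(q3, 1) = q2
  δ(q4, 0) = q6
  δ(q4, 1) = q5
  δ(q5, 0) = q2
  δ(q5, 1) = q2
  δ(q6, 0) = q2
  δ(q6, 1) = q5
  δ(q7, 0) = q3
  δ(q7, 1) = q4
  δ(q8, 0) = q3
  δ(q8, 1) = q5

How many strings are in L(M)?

The useful subgraph on states {q1, q3, q4, q5, q6, q7} is acyclic, so L(M) is finite; the longest accepting path visits 5 useful states, giving maximum string length 4.
Counting accepting paths from q1 by length: 1 of length 0, 1 of length 1, 2 of length 2, 3 of length 3, 1 of length 4. Total 8.

8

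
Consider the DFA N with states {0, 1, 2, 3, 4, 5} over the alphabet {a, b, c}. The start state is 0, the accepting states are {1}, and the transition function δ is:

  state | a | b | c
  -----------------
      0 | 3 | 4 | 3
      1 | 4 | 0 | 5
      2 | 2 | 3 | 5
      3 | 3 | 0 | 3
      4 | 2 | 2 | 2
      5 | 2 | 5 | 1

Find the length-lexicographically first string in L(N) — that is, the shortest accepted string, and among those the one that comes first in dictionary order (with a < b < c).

A breadth-first search from 0 reaches an accepting state first via the path 0 → 4 → 2 → 5 → 1 on input bacc.
No string of length < 4 is accepted (BFS exhausts all shorter strings without reaching an accepting state), and bacc is the lexicographically least accepting string of length 4.

bacc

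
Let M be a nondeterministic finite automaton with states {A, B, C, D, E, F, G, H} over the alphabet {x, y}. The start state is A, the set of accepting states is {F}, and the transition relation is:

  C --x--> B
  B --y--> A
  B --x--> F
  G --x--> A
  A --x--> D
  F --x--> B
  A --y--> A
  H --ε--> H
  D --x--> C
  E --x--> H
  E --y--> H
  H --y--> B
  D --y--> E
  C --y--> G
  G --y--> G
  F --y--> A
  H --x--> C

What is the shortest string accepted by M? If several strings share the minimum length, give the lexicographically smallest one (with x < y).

A breadth-first search from A reaches an accepting state first via the path A → D → C → B → F on input xxxx.
No string of length < 4 is accepted (BFS exhausts all shorter strings without reaching an accepting state), and xxxx is the lexicographically least accepting string of length 4.

xxxx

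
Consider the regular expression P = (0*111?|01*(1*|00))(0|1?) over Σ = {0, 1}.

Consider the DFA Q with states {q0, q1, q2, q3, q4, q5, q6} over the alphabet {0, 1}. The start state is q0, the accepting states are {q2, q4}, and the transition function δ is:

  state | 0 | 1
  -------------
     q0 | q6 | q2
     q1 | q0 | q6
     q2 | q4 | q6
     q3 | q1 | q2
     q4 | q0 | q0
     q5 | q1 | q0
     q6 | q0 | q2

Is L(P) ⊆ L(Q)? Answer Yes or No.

The string 0 is in L(P) but not in L(Q).
So L(P) ⊄ L(Q).

No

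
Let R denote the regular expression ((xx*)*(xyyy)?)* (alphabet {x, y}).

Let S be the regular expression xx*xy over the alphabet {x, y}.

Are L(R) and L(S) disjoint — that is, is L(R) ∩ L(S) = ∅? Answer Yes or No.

Yes

Converting the expression R to a DFA (subset construction, then merging equivalent states) gives the minimal DFA with states {r0, r1, r2, r3, r4}, start state r0, accepting states {r0, r1} and transitions r0: x→r1, y→r2; r1: x→r1, y→r3; r2: x→r2, y→r2; r3: x→r2, y→r4; r4: x→r2, y→r0.
Converting the expression S to a DFA (subset construction, then merging equivalent states) gives the minimal DFA with states {s0, s1, s2, s3, s4}, start state s0, accepting states {s4} and transitions s0: x→s1, y→s2; s1: x→s3, y→s2; s2: x→s2, y→s2; s3: x→s3, y→s4; s4: x→s2, y→s2.
Exploring the product automaton R × S from the start pair (r0, s0), following both machines on each input symbol, reaches 9 state pairs: (r0, s0), (r1, s1), (r2, s2), (r1, s3), (r3, s2), (r3, s4), (r4, s2), (r0, s2), (r1, s2).
R accepts in {r0, r1} and S accepts in {s4}; no reachable pair has both components accepting, so no string drives both machines to acceptance simultaneously and L(R) ∩ L(S) = ∅.
So no string is accepted by both, and the intersection is empty.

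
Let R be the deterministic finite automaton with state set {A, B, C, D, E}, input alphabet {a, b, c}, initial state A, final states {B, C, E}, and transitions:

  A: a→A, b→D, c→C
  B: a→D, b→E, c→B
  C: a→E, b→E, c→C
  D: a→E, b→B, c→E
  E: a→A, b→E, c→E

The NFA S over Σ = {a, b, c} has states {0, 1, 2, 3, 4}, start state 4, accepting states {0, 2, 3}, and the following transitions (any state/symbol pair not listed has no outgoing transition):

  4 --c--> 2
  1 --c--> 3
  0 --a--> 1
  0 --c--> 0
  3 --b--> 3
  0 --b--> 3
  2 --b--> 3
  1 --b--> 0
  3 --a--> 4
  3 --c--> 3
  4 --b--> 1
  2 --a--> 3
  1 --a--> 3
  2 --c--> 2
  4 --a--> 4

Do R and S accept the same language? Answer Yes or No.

Yes

Exploring the product automaton R × S from the start pair (A, 4), following both machines on each input symbol, reaches 5 state pairs: (A, 4), (D, 1), (C, 2), (E, 3), (B, 0).
R accepts in {B, C, E} and S accepts in {0, 2, 3}. In every reachable pair the two components are either both accepting — (C, 2), (E, 3), (B, 0) — or both non-accepting, so no string is accepted by exactly one of the machines: L(R) \ L(S) and L(S) \ L(R) are both empty.
Hence every string is accepted by R iff it is accepted by S, and the two languages coincide.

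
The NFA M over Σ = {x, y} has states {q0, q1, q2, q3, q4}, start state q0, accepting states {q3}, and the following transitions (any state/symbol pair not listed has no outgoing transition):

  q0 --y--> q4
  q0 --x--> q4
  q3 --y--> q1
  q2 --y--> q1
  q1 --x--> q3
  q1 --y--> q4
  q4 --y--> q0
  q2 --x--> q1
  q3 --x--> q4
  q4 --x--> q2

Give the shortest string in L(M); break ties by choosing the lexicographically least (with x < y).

xxxx

A breadth-first search from q0 reaches an accepting state first via the path q0 → q4 → q2 → q1 → q3 on input xxxx.
No string of length < 4 is accepted (BFS exhausts all shorter strings without reaching an accepting state), and xxxx is the lexicographically least accepting string of length 4.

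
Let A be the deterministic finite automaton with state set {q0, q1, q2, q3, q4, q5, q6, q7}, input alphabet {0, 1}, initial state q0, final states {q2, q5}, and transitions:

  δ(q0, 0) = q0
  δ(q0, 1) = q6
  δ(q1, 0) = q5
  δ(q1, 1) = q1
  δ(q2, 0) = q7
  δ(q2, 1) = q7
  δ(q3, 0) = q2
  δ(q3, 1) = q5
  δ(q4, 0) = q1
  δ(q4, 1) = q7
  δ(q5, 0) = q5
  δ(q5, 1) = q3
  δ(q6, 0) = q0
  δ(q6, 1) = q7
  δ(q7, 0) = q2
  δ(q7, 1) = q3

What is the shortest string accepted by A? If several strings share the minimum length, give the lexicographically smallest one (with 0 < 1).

A breadth-first search from q0 reaches an accepting state first via the path q0 → q6 → q7 → q2 on input 110.
No string of length < 3 is accepted (BFS exhausts all shorter strings without reaching an accepting state), and 110 is the lexicographically least accepting string of length 3.

110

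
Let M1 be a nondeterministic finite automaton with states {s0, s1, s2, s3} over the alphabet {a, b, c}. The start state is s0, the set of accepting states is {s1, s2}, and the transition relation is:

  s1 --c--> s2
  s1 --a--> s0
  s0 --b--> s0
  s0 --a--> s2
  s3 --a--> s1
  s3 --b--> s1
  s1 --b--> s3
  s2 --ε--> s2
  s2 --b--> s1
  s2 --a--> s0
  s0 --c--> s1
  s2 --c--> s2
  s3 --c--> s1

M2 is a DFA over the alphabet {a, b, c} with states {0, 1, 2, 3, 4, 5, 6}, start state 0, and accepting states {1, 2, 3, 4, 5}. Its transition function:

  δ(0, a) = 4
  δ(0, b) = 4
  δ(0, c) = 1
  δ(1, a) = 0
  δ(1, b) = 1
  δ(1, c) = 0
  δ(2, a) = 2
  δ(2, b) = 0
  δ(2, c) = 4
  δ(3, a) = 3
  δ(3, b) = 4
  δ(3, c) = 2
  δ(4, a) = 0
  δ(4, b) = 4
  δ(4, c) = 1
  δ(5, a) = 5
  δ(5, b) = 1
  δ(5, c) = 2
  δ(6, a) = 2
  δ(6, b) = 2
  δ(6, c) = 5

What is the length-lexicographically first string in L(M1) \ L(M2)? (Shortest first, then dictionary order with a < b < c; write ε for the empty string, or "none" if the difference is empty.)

The string ba is accepted by M1 but not by M2.
No shorter string lies in the difference, and ba is the lexicographically first length-2 string in L(M1) \ L(M2).

ba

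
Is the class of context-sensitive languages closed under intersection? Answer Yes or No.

An LBA keeps a copy of the input on a second track, runs the LBA for L₁, and if that accepts restores the input and runs the LBA for L₂; linear space suffices, so L₁ ∩ L₂ is context-sensitive.
So the context-sensitive languages are closed under intersection.

Yes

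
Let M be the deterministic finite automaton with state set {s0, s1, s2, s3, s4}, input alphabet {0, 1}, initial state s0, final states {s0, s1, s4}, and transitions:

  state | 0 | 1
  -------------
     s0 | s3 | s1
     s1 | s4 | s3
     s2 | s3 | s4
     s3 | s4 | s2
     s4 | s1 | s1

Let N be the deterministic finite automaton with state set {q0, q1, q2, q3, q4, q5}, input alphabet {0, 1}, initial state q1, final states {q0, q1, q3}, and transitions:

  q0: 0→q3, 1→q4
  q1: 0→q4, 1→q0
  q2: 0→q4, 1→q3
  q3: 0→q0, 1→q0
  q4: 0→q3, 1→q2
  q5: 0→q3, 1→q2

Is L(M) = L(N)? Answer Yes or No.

Exploring the product automaton M × N from the start pair (s0, q1), following both machines on each input symbol, reaches 5 state pairs: (s0, q1), (s3, q4), (s1, q0), (s4, q3), (s2, q2).
M accepts in {s0, s1, s4} and N accepts in {q0, q1, q3}. In every reachable pair the two components are either both accepting — (s0, q1), (s1, q0), (s4, q3) — or both non-accepting, so no string is accepted by exactly one of the machines: L(M) \ L(N) and L(N) \ L(M) are both empty.
Hence every string is accepted by M iff it is accepted by N, and the two languages coincide.

Yes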